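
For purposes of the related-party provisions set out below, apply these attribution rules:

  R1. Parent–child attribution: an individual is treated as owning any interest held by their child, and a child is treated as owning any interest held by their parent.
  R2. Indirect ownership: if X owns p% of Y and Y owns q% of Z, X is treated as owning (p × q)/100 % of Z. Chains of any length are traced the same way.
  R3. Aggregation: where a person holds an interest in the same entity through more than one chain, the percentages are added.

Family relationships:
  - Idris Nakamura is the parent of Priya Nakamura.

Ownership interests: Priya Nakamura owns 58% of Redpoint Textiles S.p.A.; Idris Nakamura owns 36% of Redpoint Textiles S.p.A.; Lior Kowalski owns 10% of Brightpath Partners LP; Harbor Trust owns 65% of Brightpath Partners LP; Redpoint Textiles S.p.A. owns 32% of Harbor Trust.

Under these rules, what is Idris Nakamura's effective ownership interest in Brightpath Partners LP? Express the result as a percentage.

By parent–child attribution (R1), Idris Nakamura is treated as also owning Priya Nakamura's interest in Redpoint Textiles S.p.A, giving 36% + 58% = 94%.
Chain via Redpoint Textiles S.p.A. → Harbor Trust (R2): 94% × 32% × 65% = 19.552% of Brightpath Partners LP.

19.552%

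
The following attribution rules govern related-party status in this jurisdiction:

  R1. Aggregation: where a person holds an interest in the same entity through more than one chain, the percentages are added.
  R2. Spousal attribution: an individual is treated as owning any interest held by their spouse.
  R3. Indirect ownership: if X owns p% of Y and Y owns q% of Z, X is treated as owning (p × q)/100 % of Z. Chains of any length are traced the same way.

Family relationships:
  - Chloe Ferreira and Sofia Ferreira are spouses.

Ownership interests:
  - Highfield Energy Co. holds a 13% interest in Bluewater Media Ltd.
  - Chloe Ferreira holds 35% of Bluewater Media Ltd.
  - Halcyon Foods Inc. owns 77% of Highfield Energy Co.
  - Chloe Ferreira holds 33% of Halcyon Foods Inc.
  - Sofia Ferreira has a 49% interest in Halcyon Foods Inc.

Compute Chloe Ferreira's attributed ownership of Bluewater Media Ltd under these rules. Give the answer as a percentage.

By spousal attribution (R2), Chloe Ferreira is treated as also owning Sofia Ferreira's interest in Halcyon Foods Inc, giving 33% + 49% = 82%.
Chain via Halcyon Foods Inc. → Highfield Energy Co. (R3): 82% × 77% × 13% = 8.2082% of Bluewater Media Ltd.
Direct interest in Bluewater Media Ltd: 35%.
Aggregating (R1): 8.2082% + 35% = 43.2082%.

43.2082%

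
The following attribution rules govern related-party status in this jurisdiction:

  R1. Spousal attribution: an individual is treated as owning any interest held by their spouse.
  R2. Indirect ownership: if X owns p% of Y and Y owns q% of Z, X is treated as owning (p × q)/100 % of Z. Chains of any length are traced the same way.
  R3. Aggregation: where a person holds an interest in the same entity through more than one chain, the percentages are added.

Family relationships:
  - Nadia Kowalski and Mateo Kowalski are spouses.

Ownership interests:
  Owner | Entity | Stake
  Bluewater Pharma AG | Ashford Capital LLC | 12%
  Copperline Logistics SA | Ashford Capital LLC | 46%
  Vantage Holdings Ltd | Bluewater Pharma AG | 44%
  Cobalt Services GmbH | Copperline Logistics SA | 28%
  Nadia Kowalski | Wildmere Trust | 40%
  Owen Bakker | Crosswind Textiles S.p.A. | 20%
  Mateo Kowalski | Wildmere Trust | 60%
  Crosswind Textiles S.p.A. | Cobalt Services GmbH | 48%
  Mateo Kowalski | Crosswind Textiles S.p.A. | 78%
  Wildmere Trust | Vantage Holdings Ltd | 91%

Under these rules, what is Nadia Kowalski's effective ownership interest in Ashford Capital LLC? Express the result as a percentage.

9.627072%

By spousal attribution (R1), Nadia Kowalski is treated as also owning Mateo Kowalski's interest in Wildmere Trust, giving 40% + 60% = 100%.
By spousal attribution (R1), Nadia Kowalski is treated as owning Mateo Kowalski's 78% interest in Crosswind Textiles S.p.A.
Chain via Wildmere Trust → Vantage Holdings Ltd → Bluewater Pharma AG (R2): 100% × 91% × 44% × 12% = 4.8048% of Ashford Capital LLC.
Chain via Crosswind Textiles S.p.A. → Cobalt Services GmbH → Copperline Logistics SA (R2): 78% × 48% × 28% × 46% = 4.822272% of Ashford Capital LLC.
Aggregating (R3): 4.8048% + 4.822272% = 9.627072%.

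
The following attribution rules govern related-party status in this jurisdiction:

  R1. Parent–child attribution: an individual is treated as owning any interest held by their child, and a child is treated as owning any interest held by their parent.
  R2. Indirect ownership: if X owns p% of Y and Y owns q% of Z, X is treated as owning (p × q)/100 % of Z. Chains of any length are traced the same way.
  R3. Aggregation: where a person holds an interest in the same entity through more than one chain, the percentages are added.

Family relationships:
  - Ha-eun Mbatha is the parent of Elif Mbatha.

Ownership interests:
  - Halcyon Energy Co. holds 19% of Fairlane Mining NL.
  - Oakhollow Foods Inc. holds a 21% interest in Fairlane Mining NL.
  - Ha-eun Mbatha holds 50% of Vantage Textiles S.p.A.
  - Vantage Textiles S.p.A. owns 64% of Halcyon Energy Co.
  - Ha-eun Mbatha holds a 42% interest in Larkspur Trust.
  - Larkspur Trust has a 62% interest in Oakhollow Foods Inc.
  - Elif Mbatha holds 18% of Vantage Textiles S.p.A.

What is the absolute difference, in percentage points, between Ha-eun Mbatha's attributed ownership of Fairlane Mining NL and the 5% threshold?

By parent–child attribution (R1), Ha-eun Mbatha is treated as also owning Elif Mbatha's interest in Vantage Textiles S.p.A, giving 50% + 18% = 68%.
Chain via Larkspur Trust → Oakhollow Foods Inc. (R2): 42% × 62% × 21% = 5.4684% of Fairlane Mining NL.
Chain via Vantage Textiles S.p.A. → Halcyon Energy Co. (R2): 68% × 64% × 19% = 8.2688% of Fairlane Mining NL.
Aggregating (R3): 5.4684% + 8.2688% = 13.7372%.
13.7372% exceeds the 5% threshold by 8.7372 percentage points.

8.7372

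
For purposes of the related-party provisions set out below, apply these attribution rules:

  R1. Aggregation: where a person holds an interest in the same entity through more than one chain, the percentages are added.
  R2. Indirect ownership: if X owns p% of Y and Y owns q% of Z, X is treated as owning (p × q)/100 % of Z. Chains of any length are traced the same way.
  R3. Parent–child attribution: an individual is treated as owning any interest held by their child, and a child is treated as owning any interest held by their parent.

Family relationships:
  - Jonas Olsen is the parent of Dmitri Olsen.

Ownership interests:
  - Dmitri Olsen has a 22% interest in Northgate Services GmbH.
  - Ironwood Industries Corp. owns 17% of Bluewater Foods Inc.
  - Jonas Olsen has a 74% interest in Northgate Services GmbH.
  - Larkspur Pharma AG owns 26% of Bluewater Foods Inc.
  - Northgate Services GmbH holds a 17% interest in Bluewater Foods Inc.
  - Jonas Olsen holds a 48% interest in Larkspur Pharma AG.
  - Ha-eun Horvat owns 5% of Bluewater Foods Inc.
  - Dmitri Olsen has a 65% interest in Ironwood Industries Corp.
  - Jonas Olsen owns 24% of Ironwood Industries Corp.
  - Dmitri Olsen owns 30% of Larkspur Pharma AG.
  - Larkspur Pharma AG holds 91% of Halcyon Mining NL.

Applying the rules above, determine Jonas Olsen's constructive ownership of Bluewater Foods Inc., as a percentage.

51.73%

By parent–child attribution (R3), Jonas Olsen is treated as also owning Dmitri Olsen's interest in Larkspur Pharma AG, giving 48% + 30% = 78%.
By parent–child attribution (R3), Jonas Olsen is treated as also owning Dmitri Olsen's interest in Ironwood Industries Corp, giving 24% + 65% = 89%.
By parent–child attribution (R3), Jonas Olsen is treated as also owning Dmitri Olsen's interest in Northgate Services GmbH, giving 74% + 22% = 96%.
Chain via Larkspur Pharma AG (R2): 78% × 26% = 20.28% of Bluewater Foods Inc.
Chain via Ironwood Industries Corp. (R2): 89% × 17% = 15.13% of Bluewater Foods Inc.
Chain via Northgate Services GmbH (R2): 96% × 17% = 16.32% of Bluewater Foods Inc.
Aggregating (R1): 20.28% + 15.13% + 16.32% = 51.73%.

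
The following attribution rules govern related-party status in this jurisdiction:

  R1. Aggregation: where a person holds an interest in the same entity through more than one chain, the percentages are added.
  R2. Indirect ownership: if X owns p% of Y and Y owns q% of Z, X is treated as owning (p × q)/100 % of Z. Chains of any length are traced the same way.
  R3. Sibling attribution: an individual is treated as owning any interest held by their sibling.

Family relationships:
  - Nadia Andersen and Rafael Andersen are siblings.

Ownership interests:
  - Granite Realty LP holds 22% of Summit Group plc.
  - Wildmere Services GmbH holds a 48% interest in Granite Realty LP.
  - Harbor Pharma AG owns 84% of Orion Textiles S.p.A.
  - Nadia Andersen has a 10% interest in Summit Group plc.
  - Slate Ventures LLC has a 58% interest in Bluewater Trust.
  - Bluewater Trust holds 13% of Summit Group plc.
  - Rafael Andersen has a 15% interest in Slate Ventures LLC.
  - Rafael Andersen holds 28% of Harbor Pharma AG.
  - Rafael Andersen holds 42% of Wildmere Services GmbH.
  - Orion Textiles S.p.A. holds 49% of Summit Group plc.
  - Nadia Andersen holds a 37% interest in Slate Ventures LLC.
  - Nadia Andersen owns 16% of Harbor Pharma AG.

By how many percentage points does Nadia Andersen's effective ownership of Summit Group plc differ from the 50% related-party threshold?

By sibling attribution (R3), Nadia Andersen is treated as also owning Rafael Andersen's interest in Slate Ventures LLC, giving 37% + 15% = 52%.
By sibling attribution (R3), Nadia Andersen is treated as also owning Rafael Andersen's interest in Harbor Pharma AG, giving 16% + 28% = 44%.
By sibling attribution (R3), Nadia Andersen is treated as owning Rafael Andersen's 42% interest in Wildmere Services GmbH.
Chain via Slate Ventures LLC → Bluewater Trust (R2): 52% × 58% × 13% = 3.9208% of Summit Group plc.
Chain via Harbor Pharma AG → Orion Textiles S.p.A. (R2): 44% × 84% × 49% = 18.1104% of Summit Group plc.
Direct interest in Summit Group plc: 10%.
Chain via Wildmere Services GmbH → Granite Realty LP (R2): 42% × 48% × 22% = 4.4352% of Summit Group plc.
Aggregating (R1): 3.9208% + 18.1104% + 10% + 4.4352% = 36.4664%.
36.4664% falls short of the 50% threshold by 13.5336 percentage points.

13.5336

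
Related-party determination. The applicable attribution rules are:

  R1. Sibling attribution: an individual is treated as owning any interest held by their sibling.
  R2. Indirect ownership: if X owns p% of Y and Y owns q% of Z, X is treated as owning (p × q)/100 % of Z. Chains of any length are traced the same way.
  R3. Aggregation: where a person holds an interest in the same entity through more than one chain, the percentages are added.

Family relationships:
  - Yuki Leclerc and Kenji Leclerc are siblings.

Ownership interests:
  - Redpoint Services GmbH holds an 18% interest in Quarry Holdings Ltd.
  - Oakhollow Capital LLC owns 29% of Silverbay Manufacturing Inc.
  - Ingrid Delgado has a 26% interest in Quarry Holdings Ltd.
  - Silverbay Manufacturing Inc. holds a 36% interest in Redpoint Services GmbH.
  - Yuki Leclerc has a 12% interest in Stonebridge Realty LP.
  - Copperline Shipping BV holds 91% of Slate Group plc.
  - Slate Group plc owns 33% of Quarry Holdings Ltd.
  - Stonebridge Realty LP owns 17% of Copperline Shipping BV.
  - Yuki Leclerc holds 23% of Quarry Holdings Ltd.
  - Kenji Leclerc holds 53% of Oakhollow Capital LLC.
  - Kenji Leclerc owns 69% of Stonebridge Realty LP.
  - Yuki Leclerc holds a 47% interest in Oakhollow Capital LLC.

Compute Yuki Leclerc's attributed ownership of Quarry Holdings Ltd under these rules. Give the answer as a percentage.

29.014331%

By sibling attribution (R1), Yuki Leclerc is treated as also owning Kenji Leclerc's interest in Oakhollow Capital LLC, giving 47% + 53% = 100%.
By sibling attribution (R1), Yuki Leclerc is treated as also owning Kenji Leclerc's interest in Stonebridge Realty LP, giving 12% + 69% = 81%.
Chain via Oakhollow Capital LLC → Silverbay Manufacturing Inc. → Redpoint Services GmbH (R2): 100% × 29% × 36% × 18% = 1.8792% of Quarry Holdings Ltd.
Chain via Stonebridge Realty LP → Copperline Shipping BV → Slate Group plc (R2): 81% × 17% × 91% × 33% = 4.135131% of Quarry Holdings Ltd.
Direct interest in Quarry Holdings Ltd: 23%.
Aggregating (R3): 1.8792% + 4.135131% + 23% = 29.014331%.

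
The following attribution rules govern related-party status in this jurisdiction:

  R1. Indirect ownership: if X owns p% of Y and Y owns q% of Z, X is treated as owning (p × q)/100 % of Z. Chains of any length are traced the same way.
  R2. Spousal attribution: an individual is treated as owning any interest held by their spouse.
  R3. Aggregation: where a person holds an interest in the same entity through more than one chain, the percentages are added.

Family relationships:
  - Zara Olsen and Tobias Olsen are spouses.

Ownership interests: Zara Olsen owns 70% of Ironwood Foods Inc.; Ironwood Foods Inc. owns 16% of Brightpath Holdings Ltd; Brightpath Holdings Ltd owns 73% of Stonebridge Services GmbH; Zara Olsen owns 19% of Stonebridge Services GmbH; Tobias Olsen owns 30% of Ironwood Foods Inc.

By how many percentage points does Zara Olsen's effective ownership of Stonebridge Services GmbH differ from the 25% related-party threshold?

By spousal attribution (R2), Zara Olsen is treated as also owning Tobias Olsen's interest in Ironwood Foods Inc, giving 70% + 30% = 100%.
Chain via Ironwood Foods Inc. → Brightpath Holdings Ltd (R1): 100% × 16% × 73% = 11.68% of Stonebridge Services GmbH.
Direct interest in Stonebridge Services GmbH: 19%.
Aggregating (R3): 11.68% + 19% = 30.68%.
30.68% exceeds the 25% threshold by 5.68 percentage points.

5.68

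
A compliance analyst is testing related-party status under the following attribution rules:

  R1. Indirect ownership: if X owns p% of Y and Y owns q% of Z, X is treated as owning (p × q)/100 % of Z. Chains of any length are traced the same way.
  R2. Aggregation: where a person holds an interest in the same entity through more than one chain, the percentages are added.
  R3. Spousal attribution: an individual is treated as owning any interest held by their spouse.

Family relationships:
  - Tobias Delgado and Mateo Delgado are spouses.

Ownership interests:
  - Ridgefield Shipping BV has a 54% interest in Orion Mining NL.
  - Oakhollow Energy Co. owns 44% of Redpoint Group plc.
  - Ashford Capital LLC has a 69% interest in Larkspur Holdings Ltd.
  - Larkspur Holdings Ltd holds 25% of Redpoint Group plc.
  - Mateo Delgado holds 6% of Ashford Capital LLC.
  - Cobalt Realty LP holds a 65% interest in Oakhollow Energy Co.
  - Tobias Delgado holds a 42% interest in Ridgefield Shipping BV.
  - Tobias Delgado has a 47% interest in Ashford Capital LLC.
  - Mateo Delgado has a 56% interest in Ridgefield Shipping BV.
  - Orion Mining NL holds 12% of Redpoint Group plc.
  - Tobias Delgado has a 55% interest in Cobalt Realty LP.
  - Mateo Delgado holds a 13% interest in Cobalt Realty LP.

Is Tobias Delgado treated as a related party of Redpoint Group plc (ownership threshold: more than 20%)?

By spousal attribution (R3), Tobias Delgado is treated as also owning Mateo Delgado's interest in Ashford Capital LLC, giving 47% + 6% = 53%.
By spousal attribution (R3), Tobias Delgado is treated as also owning Mateo Delgado's interest in Ridgefield Shipping BV, giving 42% + 56% = 98%.
By spousal attribution (R3), Tobias Delgado is treated as also owning Mateo Delgado's interest in Cobalt Realty LP, giving 55% + 13% = 68%.
Chain via Ashford Capital LLC → Larkspur Holdings Ltd (R1): 53% × 69% × 25% = 9.1425% of Redpoint Group plc.
Chain via Ridgefield Shipping BV → Orion Mining NL (R1): 98% × 54% × 12% = 6.3504% of Redpoint Group plc.
Chain via Cobalt Realty LP → Oakhollow Energy Co. (R1): 68% × 65% × 44% = 19.448% of Redpoint Group plc.
Aggregating (R2): 9.1425% + 6.3504% + 19.448% = 34.9409%.
34.9409% exceeds the 20% threshold, so Tobias is a related party to Redpoint Group plc.

Yes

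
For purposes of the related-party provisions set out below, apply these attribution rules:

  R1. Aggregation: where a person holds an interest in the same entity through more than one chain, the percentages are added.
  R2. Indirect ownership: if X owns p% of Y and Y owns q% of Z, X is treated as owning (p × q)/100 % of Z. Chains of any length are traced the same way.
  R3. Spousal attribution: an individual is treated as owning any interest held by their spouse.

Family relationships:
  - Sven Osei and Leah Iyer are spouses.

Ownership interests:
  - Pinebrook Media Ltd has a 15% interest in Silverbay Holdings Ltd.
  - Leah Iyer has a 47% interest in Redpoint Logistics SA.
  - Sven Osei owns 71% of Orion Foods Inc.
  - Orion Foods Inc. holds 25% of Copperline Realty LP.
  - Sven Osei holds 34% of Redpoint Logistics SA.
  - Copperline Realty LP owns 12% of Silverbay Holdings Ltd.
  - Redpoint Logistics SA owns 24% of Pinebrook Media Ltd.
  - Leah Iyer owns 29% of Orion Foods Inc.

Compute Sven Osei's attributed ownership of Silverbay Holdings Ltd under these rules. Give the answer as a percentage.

5.916%

By spousal attribution (R3), Sven Osei is treated as also owning Leah Iyer's interest in Redpoint Logistics SA, giving 34% + 47% = 81%.
By spousal attribution (R3), Sven Osei is treated as also owning Leah Iyer's interest in Orion Foods Inc, giving 71% + 29% = 100%.
Chain via Redpoint Logistics SA → Pinebrook Media Ltd (R2): 81% × 24% × 15% = 2.916% of Silverbay Holdings Ltd.
Chain via Orion Foods Inc. → Copperline Realty LP (R2): 100% × 25% × 12% = 3% of Silverbay Holdings Ltd.
Aggregating (R1): 2.916% + 3% = 5.916%.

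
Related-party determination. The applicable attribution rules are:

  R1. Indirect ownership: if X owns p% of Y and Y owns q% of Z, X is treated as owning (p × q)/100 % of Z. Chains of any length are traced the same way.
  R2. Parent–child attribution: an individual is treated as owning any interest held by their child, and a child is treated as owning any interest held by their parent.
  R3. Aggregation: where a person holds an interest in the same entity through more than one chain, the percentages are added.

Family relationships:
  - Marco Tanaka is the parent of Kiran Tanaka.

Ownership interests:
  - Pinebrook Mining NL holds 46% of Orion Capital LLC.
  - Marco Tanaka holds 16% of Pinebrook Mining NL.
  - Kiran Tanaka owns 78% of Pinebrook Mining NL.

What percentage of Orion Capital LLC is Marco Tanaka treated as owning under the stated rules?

43.24%

By parent–child attribution (R2), Marco Tanaka is treated as also owning Kiran Tanaka's interest in Pinebrook Mining NL, giving 16% + 78% = 94%.
Chain via Pinebrook Mining NL (R1): 94% × 46% = 43.24% of Orion Capital LLC.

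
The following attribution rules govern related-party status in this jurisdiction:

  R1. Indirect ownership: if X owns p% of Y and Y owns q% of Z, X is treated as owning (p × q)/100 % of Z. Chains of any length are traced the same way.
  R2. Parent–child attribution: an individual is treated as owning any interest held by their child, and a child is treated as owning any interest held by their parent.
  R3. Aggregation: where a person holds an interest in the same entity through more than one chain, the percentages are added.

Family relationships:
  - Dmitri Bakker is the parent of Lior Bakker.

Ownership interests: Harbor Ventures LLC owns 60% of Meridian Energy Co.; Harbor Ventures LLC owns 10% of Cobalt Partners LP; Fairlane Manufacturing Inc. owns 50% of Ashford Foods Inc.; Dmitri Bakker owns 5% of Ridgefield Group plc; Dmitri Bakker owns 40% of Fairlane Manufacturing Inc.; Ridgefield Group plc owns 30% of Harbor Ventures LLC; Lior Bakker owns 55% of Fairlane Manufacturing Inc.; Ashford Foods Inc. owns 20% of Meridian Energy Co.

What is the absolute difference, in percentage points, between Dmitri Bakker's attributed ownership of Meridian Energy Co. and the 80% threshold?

By parent–child attribution (R2), Dmitri Bakker is treated as also owning Lior Bakker's interest in Fairlane Manufacturing Inc, giving 40% + 55% = 95%.
Chain via Ridgefield Group plc → Harbor Ventures LLC (R1): 5% × 30% × 60% = 0.9% of Meridian Energy Co.
Chain via Fairlane Manufacturing Inc. → Ashford Foods Inc. (R1): 95% × 50% × 20% = 9.5% of Meridian Energy Co.
Aggregating (R3): 0.9% + 9.5% = 10.4%.
10.4% falls short of the 80% threshold by 69.6 percentage points.

69.6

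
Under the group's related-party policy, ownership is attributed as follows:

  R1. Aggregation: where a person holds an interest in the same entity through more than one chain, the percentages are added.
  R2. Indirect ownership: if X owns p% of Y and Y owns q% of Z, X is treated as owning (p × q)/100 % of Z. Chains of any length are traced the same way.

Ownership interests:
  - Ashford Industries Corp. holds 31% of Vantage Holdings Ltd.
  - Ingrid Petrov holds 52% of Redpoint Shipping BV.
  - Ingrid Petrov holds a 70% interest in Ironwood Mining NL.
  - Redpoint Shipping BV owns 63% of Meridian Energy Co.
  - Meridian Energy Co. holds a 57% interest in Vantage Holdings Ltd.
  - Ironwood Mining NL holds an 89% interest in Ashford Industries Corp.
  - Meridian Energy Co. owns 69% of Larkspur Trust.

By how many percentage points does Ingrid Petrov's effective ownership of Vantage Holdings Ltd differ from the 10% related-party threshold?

27.9862

Chain via Redpoint Shipping BV → Meridian Energy Co. (R2): 52% × 63% × 57% = 18.6732% of Vantage Holdings Ltd.
Chain via Ironwood Mining NL → Ashford Industries Corp. (R2): 70% × 89% × 31% = 19.313% of Vantage Holdings Ltd.
Aggregating (R1): 18.6732% + 19.313% = 37.9862%.
37.9862% exceeds the 10% threshold by 27.9862 percentage points.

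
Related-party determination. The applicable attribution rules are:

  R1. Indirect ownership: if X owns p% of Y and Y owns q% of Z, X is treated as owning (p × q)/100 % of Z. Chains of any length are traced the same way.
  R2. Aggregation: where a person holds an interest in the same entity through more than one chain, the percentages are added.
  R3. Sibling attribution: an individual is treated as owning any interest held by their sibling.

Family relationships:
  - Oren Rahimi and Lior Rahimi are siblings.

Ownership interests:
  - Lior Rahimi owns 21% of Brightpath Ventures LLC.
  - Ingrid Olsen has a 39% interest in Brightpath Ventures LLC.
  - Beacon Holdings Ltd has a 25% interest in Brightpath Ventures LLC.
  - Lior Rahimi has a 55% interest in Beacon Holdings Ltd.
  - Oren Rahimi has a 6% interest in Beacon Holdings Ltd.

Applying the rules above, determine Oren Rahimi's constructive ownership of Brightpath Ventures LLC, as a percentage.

By sibling attribution (R3), Oren Rahimi is treated as also owning Lior Rahimi's interest in Beacon Holdings Ltd, giving 6% + 55% = 61%.
By sibling attribution (R3), Oren Rahimi is treated as owning Lior Rahimi's 21% interest in Brightpath Ventures LLC.
Chain via Beacon Holdings Ltd (R1): 61% × 25% = 15.25% of Brightpath Ventures LLC.
Direct interest in Brightpath Ventures LLC: 21%.
Aggregating (R2): 15.25% + 21% = 36.25%.

36.25%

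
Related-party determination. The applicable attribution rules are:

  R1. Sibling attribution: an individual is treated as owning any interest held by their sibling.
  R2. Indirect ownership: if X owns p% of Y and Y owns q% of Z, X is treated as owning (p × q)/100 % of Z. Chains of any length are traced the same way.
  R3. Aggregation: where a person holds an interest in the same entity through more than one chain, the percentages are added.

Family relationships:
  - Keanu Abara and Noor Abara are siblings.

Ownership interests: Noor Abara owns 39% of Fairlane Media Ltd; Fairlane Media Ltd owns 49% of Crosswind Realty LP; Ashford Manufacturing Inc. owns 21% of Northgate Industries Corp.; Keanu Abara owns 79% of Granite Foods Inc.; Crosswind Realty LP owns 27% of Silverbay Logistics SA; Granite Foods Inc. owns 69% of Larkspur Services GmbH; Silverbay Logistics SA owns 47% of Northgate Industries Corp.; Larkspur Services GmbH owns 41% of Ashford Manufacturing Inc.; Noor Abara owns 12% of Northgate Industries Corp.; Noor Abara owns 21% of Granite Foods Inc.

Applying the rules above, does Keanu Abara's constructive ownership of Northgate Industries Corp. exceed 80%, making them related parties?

By sibling attribution (R1), Keanu Abara is treated as also owning Noor Abara's interest in Granite Foods Inc, giving 79% + 21% = 100%.
By sibling attribution (R1), Keanu Abara is treated as owning Noor Abara's 39% interest in Fairlane Media Ltd.
By sibling attribution (R1), Keanu Abara is treated as owning Noor Abara's 12% interest in Northgate Industries Corp.
Chain via Granite Foods Inc. → Larkspur Services GmbH → Ashford Manufacturing Inc. (R2): 100% × 69% × 41% × 21% = 5.9409% of Northgate Industries Corp.
Chain via Fairlane Media Ltd → Crosswind Realty LP → Silverbay Logistics SA (R2): 39% × 49% × 27% × 47% = 2.425059% of Northgate Industries Corp.
Direct interest in Northgate Industries Corp: 12%.
Aggregating (R3): 5.9409% + 2.425059% + 12% = 20.365959%.
20.365959% does not exceed the 80% threshold, so Keanu is not a related party to Northgate Industries Corp.

No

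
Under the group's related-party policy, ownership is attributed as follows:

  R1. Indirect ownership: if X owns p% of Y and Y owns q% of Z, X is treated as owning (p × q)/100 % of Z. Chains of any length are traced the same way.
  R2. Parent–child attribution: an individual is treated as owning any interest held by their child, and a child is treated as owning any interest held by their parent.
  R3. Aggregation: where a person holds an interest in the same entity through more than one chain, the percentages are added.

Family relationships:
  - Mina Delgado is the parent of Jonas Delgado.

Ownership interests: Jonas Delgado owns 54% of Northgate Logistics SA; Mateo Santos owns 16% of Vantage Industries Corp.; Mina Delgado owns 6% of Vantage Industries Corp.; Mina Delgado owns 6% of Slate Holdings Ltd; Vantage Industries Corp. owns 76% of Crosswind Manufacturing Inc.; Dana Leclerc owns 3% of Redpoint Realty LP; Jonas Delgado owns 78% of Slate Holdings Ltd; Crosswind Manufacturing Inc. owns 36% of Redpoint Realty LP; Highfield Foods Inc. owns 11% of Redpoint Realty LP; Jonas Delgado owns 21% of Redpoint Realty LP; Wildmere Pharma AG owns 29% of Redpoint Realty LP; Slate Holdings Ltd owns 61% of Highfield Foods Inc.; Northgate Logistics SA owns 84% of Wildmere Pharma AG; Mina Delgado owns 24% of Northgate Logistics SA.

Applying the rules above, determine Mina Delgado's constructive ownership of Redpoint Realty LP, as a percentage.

By parent–child attribution (R2), Mina Delgado is treated as also owning Jonas Delgado's interest in Northgate Logistics SA, giving 24% + 54% = 78%.
By parent–child attribution (R2), Mina Delgado is treated as also owning Jonas Delgado's interest in Slate Holdings Ltd, giving 6% + 78% = 84%.
By parent–child attribution (R2), Mina Delgado is treated as owning Jonas Delgado's 21% interest in Redpoint Realty LP.
Chain via Vantage Industries Corp. → Crosswind Manufacturing Inc. (R1): 6% × 76% × 36% = 1.6416% of Redpoint Realty LP.
Chain via Northgate Logistics SA → Wildmere Pharma AG (R1): 78% × 84% × 29% = 19.0008% of Redpoint Realty LP.
Chain via Slate Holdings Ltd → Highfield Foods Inc. (R1): 84% × 61% × 11% = 5.6364% of Redpoint Realty LP.
Direct interest in Redpoint Realty LP: 21%.
Aggregating (R3): 1.6416% + 19.0008% + 5.6364% + 21% = 47.2788%.

47.2788%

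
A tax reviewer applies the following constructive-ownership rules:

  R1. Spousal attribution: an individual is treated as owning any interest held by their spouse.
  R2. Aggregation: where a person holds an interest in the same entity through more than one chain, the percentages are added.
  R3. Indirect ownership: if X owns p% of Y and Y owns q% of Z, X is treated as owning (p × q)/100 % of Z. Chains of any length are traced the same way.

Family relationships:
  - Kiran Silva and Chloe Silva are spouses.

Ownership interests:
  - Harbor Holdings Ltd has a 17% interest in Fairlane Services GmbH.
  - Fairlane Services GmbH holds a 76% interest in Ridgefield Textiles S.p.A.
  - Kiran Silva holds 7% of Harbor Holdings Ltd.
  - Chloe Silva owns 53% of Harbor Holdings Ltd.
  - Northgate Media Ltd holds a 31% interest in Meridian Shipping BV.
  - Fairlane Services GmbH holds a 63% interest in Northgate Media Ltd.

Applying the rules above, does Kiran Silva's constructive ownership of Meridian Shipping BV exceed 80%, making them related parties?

No

By spousal attribution (R1), Kiran Silva is treated as also owning Chloe Silva's interest in Harbor Holdings Ltd, giving 7% + 53% = 60%.
Chain via Harbor Holdings Ltd → Fairlane Services GmbH → Northgate Media Ltd (R3): 60% × 17% × 63% × 31% = 1.99206% of Meridian Shipping BV.
1.99206% does not exceed the 80% threshold, so Kiran is not a related party to Meridian Shipping BV.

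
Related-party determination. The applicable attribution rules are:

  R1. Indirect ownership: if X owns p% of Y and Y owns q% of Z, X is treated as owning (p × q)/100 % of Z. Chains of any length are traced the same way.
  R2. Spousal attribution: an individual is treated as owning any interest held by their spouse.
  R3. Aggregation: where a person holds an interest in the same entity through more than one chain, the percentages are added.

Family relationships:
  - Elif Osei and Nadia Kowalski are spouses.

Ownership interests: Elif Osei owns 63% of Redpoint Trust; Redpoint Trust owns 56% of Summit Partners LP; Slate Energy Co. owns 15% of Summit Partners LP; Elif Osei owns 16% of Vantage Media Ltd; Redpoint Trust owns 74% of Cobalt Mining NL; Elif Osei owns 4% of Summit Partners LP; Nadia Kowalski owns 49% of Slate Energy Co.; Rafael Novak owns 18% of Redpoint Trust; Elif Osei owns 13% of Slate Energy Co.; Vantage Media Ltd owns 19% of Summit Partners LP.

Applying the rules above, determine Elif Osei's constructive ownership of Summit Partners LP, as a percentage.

51.62%

By spousal attribution (R2), Elif Osei is treated as also owning Nadia Kowalski's interest in Slate Energy Co, giving 13% + 49% = 62%.
Chain via Redpoint Trust (R1): 63% × 56% = 35.28% of Summit Partners LP.
Chain via Vantage Media Ltd (R1): 16% × 19% = 3.04% of Summit Partners LP.
Chain via Slate Energy Co. (R1): 62% × 15% = 9.3% of Summit Partners LP.
Direct interest in Summit Partners LP: 4%.
Aggregating (R3): 35.28% + 3.04% + 9.3% + 4% = 51.62%.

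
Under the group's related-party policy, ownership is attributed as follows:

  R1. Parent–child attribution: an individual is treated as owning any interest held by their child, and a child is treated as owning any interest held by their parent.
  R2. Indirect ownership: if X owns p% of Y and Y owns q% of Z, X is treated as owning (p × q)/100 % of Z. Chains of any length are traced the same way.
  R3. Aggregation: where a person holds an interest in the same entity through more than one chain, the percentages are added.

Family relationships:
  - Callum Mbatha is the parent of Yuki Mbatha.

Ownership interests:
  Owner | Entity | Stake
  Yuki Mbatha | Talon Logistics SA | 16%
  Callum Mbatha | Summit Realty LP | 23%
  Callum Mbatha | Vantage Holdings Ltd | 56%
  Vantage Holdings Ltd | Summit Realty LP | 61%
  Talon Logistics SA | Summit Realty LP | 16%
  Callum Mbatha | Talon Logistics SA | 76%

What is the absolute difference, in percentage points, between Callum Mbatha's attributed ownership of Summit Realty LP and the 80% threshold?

8.12

By parent–child attribution (R1), Callum Mbatha is treated as also owning Yuki Mbatha's interest in Talon Logistics SA, giving 76% + 16% = 92%.
Chain via Talon Logistics SA (R2): 92% × 16% = 14.72% of Summit Realty LP.
Chain via Vantage Holdings Ltd (R2): 56% × 61% = 34.16% of Summit Realty LP.
Direct interest in Summit Realty LP: 23%.
Aggregating (R3): 14.72% + 34.16% + 23% = 71.88%.
71.88% falls short of the 80% threshold by 8.12 percentage points.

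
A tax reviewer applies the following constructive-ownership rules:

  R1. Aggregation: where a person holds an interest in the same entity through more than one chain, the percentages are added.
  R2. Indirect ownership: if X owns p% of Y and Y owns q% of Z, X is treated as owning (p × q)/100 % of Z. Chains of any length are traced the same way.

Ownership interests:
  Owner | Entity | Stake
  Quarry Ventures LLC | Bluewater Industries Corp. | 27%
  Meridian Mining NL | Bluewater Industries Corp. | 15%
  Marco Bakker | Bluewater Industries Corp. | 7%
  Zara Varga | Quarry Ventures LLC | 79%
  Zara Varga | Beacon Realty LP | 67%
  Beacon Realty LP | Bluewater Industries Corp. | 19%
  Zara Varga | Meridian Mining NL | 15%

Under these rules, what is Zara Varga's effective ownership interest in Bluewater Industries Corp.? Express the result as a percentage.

36.31%

Chain via Meridian Mining NL (R2): 15% × 15% = 2.25% of Bluewater Industries Corp.
Chain via Quarry Ventures LLC (R2): 79% × 27% = 21.33% of Bluewater Industries Corp.
Chain via Beacon Realty LP (R2): 67% × 19% = 12.73% of Bluewater Industries Corp.
Aggregating (R1): 2.25% + 21.33% + 12.73% = 36.31%.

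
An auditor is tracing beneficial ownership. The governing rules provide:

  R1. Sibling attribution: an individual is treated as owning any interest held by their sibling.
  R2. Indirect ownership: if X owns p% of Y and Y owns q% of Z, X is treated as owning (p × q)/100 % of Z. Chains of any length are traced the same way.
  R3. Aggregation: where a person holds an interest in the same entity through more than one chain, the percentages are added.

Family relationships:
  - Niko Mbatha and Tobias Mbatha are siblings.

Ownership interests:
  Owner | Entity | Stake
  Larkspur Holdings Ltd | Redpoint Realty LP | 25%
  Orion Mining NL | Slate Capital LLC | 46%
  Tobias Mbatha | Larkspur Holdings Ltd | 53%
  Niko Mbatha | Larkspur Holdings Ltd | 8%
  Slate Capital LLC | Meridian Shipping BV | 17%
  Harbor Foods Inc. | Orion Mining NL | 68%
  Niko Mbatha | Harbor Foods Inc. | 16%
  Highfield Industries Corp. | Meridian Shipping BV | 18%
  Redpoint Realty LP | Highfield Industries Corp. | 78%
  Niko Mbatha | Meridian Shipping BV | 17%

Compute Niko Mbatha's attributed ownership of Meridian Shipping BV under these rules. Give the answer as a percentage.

19.991916%

By sibling attribution (R1), Niko Mbatha is treated as also owning Tobias Mbatha's interest in Larkspur Holdings Ltd, giving 8% + 53% = 61%.
Chain via Harbor Foods Inc. → Orion Mining NL → Slate Capital LLC (R2): 16% × 68% × 46% × 17% = 0.850816% of Meridian Shipping BV.
Chain via Larkspur Holdings Ltd → Redpoint Realty LP → Highfield Industries Corp. (R2): 61% × 25% × 78% × 18% = 2.1411% of Meridian Shipping BV.
Direct interest in Meridian Shipping BV: 17%.
Aggregating (R3): 0.850816% + 2.1411% + 17% = 19.991916%.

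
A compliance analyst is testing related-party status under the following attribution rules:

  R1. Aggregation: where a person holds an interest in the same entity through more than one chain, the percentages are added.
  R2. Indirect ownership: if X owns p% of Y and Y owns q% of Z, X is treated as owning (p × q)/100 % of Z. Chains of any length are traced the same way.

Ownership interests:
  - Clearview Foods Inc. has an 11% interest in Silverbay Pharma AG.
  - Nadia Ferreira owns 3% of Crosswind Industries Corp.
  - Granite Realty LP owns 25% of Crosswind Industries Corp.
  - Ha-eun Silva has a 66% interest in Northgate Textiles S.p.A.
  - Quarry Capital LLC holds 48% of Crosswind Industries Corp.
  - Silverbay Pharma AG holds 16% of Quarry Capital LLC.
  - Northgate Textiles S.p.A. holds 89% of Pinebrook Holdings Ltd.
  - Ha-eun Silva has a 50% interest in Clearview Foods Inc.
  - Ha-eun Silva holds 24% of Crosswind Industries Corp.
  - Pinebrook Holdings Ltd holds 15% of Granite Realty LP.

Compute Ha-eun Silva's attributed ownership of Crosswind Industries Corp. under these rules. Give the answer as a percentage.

Chain via Clearview Foods Inc. → Silverbay Pharma AG → Quarry Capital LLC (R2): 50% × 11% × 16% × 48% = 0.4224% of Crosswind Industries Corp.
Chain via Northgate Textiles S.p.A. → Pinebrook Holdings Ltd → Granite Realty LP (R2): 66% × 89% × 15% × 25% = 2.20275% of Crosswind Industries Corp.
Direct interest in Crosswind Industries Corp: 24%.
Aggregating (R1): 0.4224% + 2.20275% + 24% = 26.62515%.

26.62515%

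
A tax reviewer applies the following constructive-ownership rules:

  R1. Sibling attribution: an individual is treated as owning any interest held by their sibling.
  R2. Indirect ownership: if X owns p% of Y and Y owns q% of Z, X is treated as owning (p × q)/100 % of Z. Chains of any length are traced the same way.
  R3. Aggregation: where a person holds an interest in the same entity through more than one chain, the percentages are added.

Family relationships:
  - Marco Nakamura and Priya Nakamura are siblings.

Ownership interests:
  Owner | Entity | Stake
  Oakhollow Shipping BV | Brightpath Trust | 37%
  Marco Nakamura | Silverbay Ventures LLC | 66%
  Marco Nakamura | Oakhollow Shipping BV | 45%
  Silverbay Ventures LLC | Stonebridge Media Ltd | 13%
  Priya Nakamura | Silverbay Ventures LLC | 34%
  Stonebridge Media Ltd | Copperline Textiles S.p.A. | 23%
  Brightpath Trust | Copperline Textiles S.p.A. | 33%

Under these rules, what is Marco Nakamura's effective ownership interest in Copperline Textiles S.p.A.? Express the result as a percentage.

8.4845%

By sibling attribution (R1), Marco Nakamura is treated as also owning Priya Nakamura's interest in Silverbay Ventures LLC, giving 66% + 34% = 100%.
Chain via Silverbay Ventures LLC → Stonebridge Media Ltd (R2): 100% × 13% × 23% = 2.99% of Copperline Textiles S.p.A.
Chain via Oakhollow Shipping BV → Brightpath Trust (R2): 45% × 37% × 33% = 5.4945% of Copperline Textiles S.p.A.
Aggregating (R3): 2.99% + 5.4945% = 8.4845%.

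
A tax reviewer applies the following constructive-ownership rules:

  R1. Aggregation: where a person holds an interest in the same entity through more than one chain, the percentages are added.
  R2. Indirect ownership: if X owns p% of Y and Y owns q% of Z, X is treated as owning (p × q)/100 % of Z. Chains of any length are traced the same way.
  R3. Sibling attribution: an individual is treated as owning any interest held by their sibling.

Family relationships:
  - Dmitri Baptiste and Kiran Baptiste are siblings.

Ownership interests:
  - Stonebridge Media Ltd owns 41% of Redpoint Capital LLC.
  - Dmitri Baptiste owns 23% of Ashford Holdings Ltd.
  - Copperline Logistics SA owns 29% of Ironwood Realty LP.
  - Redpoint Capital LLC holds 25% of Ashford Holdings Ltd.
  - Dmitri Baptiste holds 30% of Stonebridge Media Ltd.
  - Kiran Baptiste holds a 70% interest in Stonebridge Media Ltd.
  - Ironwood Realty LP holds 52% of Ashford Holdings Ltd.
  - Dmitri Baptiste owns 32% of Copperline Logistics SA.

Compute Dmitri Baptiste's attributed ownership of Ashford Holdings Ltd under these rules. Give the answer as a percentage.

38.0756%

By sibling attribution (R3), Dmitri Baptiste is treated as also owning Kiran Baptiste's interest in Stonebridge Media Ltd, giving 30% + 70% = 100%.
Chain via Copperline Logistics SA → Ironwood Realty LP (R2): 32% × 29% × 52% = 4.8256% of Ashford Holdings Ltd.
Chain via Stonebridge Media Ltd → Redpoint Capital LLC (R2): 100% × 41% × 25% = 10.25% of Ashford Holdings Ltd.
Direct interest in Ashford Holdings Ltd: 23%.
Aggregating (R1): 4.8256% + 10.25% + 23% = 38.0756%.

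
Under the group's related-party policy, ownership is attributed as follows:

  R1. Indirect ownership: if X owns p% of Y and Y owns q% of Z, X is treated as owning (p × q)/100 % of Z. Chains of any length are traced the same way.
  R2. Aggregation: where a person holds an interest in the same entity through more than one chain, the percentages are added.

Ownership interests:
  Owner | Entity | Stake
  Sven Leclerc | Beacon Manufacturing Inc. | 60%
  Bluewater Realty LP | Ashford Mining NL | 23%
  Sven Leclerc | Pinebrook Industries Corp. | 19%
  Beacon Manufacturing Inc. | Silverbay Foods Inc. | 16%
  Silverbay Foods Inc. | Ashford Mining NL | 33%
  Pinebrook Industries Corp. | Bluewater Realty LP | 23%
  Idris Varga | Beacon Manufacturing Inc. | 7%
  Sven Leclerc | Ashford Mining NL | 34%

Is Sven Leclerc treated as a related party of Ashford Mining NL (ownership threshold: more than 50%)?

No

Chain via Beacon Manufacturing Inc. → Silverbay Foods Inc. (R1): 60% × 16% × 33% = 3.168% of Ashford Mining NL.
Chain via Pinebrook Industries Corp. → Bluewater Realty LP (R1): 19% × 23% × 23% = 1.0051% of Ashford Mining NL.
Direct interest in Ashford Mining NL: 34%.
Aggregating (R2): 3.168% + 1.0051% + 34% = 38.1731%.
38.1731% does not exceed the 50% threshold, so Sven is not a related party to Ashford Mining NL.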